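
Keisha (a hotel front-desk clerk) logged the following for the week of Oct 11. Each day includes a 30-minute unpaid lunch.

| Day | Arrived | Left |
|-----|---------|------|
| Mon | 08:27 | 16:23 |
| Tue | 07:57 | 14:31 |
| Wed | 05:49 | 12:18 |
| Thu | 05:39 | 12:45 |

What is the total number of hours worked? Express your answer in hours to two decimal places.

Mon: 08:27–16:23 = 7 h 56 min; less 30 min break → 7 h 26 min
Tue: 07:57–14:31 = 6 h 34 min; less 30 min break → 6 h 4 min
Wed: 05:49–12:18 = 6 h 29 min; less 30 min break → 5 h 59 min
Thu: 05:39–12:45 = 7 h 6 min; less 30 min break → 6 h 36 min
Total: 7 h 26 min + 6 h 4 min + 5 h 59 min + 6 h 36 min = 26 h 5 min.

26.08 hours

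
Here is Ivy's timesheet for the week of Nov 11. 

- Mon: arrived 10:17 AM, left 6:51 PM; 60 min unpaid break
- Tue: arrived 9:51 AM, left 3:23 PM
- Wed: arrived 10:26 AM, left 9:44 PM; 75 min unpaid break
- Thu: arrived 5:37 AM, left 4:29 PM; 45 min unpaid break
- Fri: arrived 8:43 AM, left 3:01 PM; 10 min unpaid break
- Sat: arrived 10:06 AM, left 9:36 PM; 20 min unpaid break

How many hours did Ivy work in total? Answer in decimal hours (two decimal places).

50.57 hours

Mon: 10:17 AM–6:51 PM = 8 h 34 min; less 60 min break → 7 h 34 min
Tue: 9:51 AM–3:23 PM = 5 h 32 min
Wed: 10:26 AM–9:44 PM = 11 h 18 min; less 75 min break → 10 h 3 min
Thu: 5:37 AM–4:29 PM = 10 h 52 min; less 45 min break → 10 h 7 min
Fri: 8:43 AM–3:01 PM = 6 h 18 min; less 10 min break → 6 h 8 min
Sat: 10:06 AM–9:36 PM = 11 h 30 min; less 20 min break → 11 h 10 min
Total: 7 h 34 min + 5 h 32 min + 10 h 3 min + 10 h 7 min + 6 h 8 min + 11 h 10 min = 50 h 34 min.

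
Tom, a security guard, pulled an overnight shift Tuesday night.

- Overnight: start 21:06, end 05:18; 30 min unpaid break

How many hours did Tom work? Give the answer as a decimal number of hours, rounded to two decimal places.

7.70 hours

Overnight: 21:06 → midnight = 2 h 54 min; midnight → 05:18 = 5 h 18 min; span 8 h 12 min; less 30 min break → 7 h 42 min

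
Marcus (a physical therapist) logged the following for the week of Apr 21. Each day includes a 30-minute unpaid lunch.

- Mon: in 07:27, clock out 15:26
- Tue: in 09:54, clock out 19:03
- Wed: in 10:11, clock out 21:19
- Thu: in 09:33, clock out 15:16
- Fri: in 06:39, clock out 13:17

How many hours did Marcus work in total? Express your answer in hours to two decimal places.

38.12 hours

Mon: 07:27–15:26 = 7 h 59 min; less 30 min break → 7 h 29 min
Tue: 09:54–19:03 = 9 h 9 min; less 30 min break → 8 h 39 min
Wed: 10:11–21:19 = 11 h 8 min; less 30 min break → 10 h 38 min
Thu: 09:33–15:16 = 5 h 43 min; less 30 min break → 5 h 13 min
Fri: 06:39–13:17 = 6 h 38 min; less 30 min break → 6 h 8 min
Total: 7 h 29 min + 8 h 39 min + 10 h 38 min + 5 h 13 min + 6 h 8 min = 38 h 7 min.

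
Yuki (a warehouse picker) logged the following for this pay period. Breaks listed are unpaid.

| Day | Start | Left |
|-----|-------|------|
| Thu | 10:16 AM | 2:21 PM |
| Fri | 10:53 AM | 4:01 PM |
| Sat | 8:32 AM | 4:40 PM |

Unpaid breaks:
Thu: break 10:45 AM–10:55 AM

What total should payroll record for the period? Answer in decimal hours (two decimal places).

17.18 hours

Thu: 10:16 AM–2:21 PM = 4 h 5 min; less 10 min break → 3 h 55 min
Fri: 10:53 AM–4:01 PM = 5 h 8 min
Sat: 8:32 AM–4:40 PM = 8 h 8 min
Total: 3 h 55 min + 5 h 8 min + 8 h 8 min = 17 h 11 min.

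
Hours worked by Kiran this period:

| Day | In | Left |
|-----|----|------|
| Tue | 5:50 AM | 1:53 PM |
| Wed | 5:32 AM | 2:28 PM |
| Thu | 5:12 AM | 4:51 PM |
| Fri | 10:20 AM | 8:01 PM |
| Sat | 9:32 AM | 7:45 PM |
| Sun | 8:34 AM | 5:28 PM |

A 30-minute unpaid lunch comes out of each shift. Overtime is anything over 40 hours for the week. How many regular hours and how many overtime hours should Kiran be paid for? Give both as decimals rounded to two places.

Regular 40.00 hours, overtime 14.43 hours

Tue: 5:50 AM–1:53 PM = 8 h 3 min; less 30 min break → 7 h 33 min
Wed: 5:32 AM–2:28 PM = 8 h 56 min; less 30 min break → 8 h 26 min
Thu: 5:12 AM–4:51 PM = 11 h 39 min; less 30 min break → 11 h 9 min
Fri: 10:20 AM–8:01 PM = 9 h 41 min; less 30 min break → 9 h 11 min
Sat: 9:32 AM–7:45 PM = 10 h 13 min; less 30 min break → 9 h 43 min
Sun: 8:34 AM–5:28 PM = 8 h 54 min; less 30 min break → 8 h 24 min
Total worked: 54 h 26 min = 54.43 h.
Threshold 40 h → overtime 14 h 26 min, regular 40 h 0 min.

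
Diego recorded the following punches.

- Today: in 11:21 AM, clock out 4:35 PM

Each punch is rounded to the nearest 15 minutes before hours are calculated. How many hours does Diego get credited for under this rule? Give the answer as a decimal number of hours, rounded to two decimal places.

5.25 hours

Today: in 11:21 AM→11:15 AM, out 4:35 PM→4:30 PM; 5 h 15 min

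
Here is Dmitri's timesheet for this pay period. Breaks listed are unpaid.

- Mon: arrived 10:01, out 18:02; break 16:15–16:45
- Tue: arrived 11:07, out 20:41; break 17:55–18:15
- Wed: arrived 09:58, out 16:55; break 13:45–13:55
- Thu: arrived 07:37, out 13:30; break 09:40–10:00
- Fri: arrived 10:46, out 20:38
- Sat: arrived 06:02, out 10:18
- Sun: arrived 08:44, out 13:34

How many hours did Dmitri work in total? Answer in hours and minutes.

48 h 3 min

Mon: 10:01–18:02 = 8 h 1 min; less 30 min break → 7 h 31 min
Tue: 11:07–20:41 = 9 h 34 min; less 20 min break → 9 h 14 min
Wed: 09:58–16:55 = 6 h 57 min; less 10 min break → 6 h 47 min
Thu: 07:37–13:30 = 5 h 53 min; less 20 min break → 5 h 33 min
Fri: 10:46–20:38 = 9 h 52 min
Sat: 06:02–10:18 = 4 h 16 min
Sun: 08:44–13:34 = 4 h 50 min
Total: 7 h 31 min + 9 h 14 min + 6 h 47 min + 5 h 33 min + 9 h 52 min + 4 h 16 min + 4 h 50 min = 48 h 3 min.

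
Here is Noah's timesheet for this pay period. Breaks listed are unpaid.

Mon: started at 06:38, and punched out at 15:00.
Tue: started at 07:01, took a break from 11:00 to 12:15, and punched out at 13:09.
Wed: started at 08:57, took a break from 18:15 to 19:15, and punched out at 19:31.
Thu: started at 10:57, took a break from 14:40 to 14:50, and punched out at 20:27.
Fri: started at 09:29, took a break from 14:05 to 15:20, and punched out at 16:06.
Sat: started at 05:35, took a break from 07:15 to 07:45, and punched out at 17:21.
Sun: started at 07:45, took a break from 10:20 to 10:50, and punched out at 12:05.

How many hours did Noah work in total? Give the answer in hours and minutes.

52 h 37 min

Mon: 06:38–15:00 = 8 h 22 min
Tue: 07:01–13:09 = 6 h 8 min; less 75 min break → 4 h 53 min
Wed: 08:57–19:31 = 10 h 34 min; less 60 min break → 9 h 34 min
Thu: 10:57–20:27 = 9 h 30 min; less 10 min break → 9 h 20 min
Fri: 09:29–16:06 = 6 h 37 min; less 75 min break → 5 h 22 min
Sat: 05:35–17:21 = 11 h 46 min; less 30 min break → 11 h 16 min
Sun: 07:45–12:05 = 4 h 20 min; less 30 min break → 3 h 50 min
Total: 8 h 22 min + 4 h 53 min + 9 h 34 min + 9 h 20 min + 5 h 22 min + 11 h 16 min + 3 h 50 min = 52 h 37 min.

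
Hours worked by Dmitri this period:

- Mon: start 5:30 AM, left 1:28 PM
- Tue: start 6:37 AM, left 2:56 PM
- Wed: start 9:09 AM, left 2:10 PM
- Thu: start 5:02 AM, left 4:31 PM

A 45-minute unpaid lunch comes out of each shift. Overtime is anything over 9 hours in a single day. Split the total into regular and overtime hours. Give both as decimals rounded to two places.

Mon: 5:30 AM–1:28 PM = 7 h 58 min; less 45 min break → 7 h 13 min
Tue: 6:37 AM–2:56 PM = 8 h 19 min; less 45 min break → 7 h 34 min
Wed: 9:09 AM–2:10 PM = 5 h 1 min; less 45 min break → 4 h 16 min
Thu: 5:02 AM–4:31 PM = 11 h 29 min; less 45 min break → 10 h 44 min
Mon reg 7 h 13 min / OT 0 h 0 min; Tue reg 7 h 34 min / OT 0 h 0 min; Wed reg 4 h 16 min / OT 0 h 0 min; Thu reg 9 h 0 min / OT 1 h 44 min.
Totals: regular 28 h 3 min, overtime 1 h 44 min.

Regular 28.05 hours, overtime 1.73 hours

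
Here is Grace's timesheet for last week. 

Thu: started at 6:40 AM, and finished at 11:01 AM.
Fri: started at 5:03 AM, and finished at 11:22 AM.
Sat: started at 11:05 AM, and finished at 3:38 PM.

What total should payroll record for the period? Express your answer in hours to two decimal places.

Thu: 6:40 AM–11:01 AM = 4 h 21 min
Fri: 5:03 AM–11:22 AM = 6 h 19 min
Sat: 11:05 AM–3:38 PM = 4 h 33 min
Total: 4 h 21 min + 6 h 19 min + 4 h 33 min = 15 h 13 min.

15.22 hours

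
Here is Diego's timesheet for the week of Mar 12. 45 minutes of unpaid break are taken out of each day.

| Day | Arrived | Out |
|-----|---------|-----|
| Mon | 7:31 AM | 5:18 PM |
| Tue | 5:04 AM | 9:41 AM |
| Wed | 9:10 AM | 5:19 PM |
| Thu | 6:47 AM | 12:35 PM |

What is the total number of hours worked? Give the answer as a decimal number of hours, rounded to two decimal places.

25.35 hours

Mon: 7:31 AM–5:18 PM = 9 h 47 min; less 45 min break → 9 h 2 min
Tue: 5:04 AM–9:41 AM = 4 h 37 min; less 45 min break → 3 h 52 min
Wed: 9:10 AM–5:19 PM = 8 h 9 min; less 45 min break → 7 h 24 min
Thu: 6:47 AM–12:35 PM = 5 h 48 min; less 45 min break → 5 h 3 min
Total: 9 h 2 min + 3 h 52 min + 7 h 24 min + 5 h 3 min = 25 h 21 min.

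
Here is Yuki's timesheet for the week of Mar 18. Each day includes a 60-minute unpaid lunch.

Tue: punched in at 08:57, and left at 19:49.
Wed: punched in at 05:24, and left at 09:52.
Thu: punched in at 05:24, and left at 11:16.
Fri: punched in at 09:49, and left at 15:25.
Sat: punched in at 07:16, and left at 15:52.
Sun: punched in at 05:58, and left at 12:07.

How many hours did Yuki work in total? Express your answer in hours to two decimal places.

Tue: 08:57–19:49 = 10 h 52 min; less 60 min break → 9 h 52 min
Wed: 05:24–09:52 = 4 h 28 min; less 60 min break → 3 h 28 min
Thu: 05:24–11:16 = 5 h 52 min; less 60 min break → 4 h 52 min
Fri: 09:49–15:25 = 5 h 36 min; less 60 min break → 4 h 36 min
Sat: 07:16–15:52 = 8 h 36 min; less 60 min break → 7 h 36 min
Sun: 05:58–12:07 = 6 h 9 min; less 60 min break → 5 h 9 min
Total: 9 h 52 min + 3 h 28 min + 4 h 52 min + 4 h 36 min + 7 h 36 min + 5 h 9 min = 35 h 33 min.

35.55 hours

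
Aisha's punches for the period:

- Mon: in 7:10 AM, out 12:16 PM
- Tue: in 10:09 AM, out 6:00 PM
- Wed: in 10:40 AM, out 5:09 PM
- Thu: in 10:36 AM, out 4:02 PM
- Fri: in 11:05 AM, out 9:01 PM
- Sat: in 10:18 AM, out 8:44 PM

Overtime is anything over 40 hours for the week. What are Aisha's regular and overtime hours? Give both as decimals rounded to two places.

Regular 40.00 hours, overtime 5.23 hours

Mon: 7:10 AM–12:16 PM = 5 h 6 min
Tue: 10:09 AM–6:00 PM = 7 h 51 min
Wed: 10:40 AM–5:09 PM = 6 h 29 min
Thu: 10:36 AM–4:02 PM = 5 h 26 min
Fri: 11:05 AM–9:01 PM = 9 h 56 min
Sat: 10:18 AM–8:44 PM = 10 h 26 min
Total worked: 45 h 14 min = 45.23 h.
Threshold 40 h → overtime 5 h 14 min, regular 40 h 0 min.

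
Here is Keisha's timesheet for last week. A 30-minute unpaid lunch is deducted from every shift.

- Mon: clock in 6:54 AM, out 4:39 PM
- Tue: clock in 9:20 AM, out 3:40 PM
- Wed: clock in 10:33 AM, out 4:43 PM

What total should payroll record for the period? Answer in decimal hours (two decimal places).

20.75 hours

Mon: 6:54 AM–4:39 PM = 9 h 45 min; less 30 min break → 9 h 15 min
Tue: 9:20 AM–3:40 PM = 6 h 20 min; less 30 min break → 5 h 50 min
Wed: 10:33 AM–4:43 PM = 6 h 10 min; less 30 min break → 5 h 40 min
Total: 9 h 15 min + 5 h 50 min + 5 h 40 min = 20 h 45 min.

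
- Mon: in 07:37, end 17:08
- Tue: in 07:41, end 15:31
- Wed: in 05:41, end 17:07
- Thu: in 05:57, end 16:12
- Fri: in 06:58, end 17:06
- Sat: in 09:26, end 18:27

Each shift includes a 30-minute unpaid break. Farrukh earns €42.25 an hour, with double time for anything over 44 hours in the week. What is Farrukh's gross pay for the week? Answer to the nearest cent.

€2803.99

Mon: 07:37–17:08 = 9 h 31 min; less 30 min break → 9 h 1 min
Tue: 07:41–15:31 = 7 h 50 min; less 30 min break → 7 h 20 min
Wed: 05:41–17:07 = 11 h 26 min; less 30 min break → 10 h 56 min
Thu: 05:57–16:12 = 10 h 15 min; less 30 min break → 9 h 45 min
Fri: 06:58–17:06 = 10 h 8 min; less 30 min break → 9 h 38 min
Sat: 09:26–18:27 = 9 h 1 min; less 30 min break → 8 h 31 min
Total worked: 55 h 11 min = 3311 min.
Regular 44 h 0 min = 2640 min at €42.25/h; overtime 11 h 11 min = 671 min at €84.50/h.
Pay = (2640 × €42.25 + 671 × €84.50) ÷ 60 = €2803.99.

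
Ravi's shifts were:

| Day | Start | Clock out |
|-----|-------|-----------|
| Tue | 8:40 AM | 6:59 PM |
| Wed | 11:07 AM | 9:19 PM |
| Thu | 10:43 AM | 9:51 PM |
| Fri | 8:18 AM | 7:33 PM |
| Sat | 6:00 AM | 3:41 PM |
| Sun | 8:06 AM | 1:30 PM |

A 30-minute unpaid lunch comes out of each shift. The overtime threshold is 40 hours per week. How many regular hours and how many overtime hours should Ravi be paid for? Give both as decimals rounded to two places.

Tue: 8:40 AM–6:59 PM = 10 h 19 min; less 30 min break → 9 h 49 min
Wed: 11:07 AM–9:19 PM = 10 h 12 min; less 30 min break → 9 h 42 min
Thu: 10:43 AM–9:51 PM = 11 h 8 min; less 30 min break → 10 h 38 min
Fri: 8:18 AM–7:33 PM = 11 h 15 min; less 30 min break → 10 h 45 min
Sat: 6:00 AM–3:41 PM = 9 h 41 min; less 30 min break → 9 h 11 min
Sun: 8:06 AM–1:30 PM = 5 h 24 min; less 30 min break → 4 h 54 min
Total worked: 54 h 59 min = 54.98 h.
Threshold 40 h → overtime 14 h 59 min, regular 40 h 0 min.

Regular 40.00 hours, overtime 14.98 hours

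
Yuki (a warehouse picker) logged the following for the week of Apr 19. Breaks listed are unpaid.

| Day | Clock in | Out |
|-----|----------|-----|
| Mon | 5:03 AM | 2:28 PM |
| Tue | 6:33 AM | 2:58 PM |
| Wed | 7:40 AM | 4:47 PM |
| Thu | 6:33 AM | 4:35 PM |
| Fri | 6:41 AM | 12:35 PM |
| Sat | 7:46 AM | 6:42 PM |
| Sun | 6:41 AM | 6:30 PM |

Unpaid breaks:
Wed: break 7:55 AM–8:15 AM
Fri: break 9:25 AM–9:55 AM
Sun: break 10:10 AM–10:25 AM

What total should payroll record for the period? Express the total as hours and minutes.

Mon: 5:03 AM–2:28 PM = 9 h 25 min
Tue: 6:33 AM–2:58 PM = 8 h 25 min
Wed: 7:40 AM–4:47 PM = 9 h 7 min; less 20 min break → 8 h 47 min
Thu: 6:33 AM–4:35 PM = 10 h 2 min
Fri: 6:41 AM–12:35 PM = 5 h 54 min; less 30 min break → 5 h 24 min
Sat: 7:46 AM–6:42 PM = 10 h 56 min
Sun: 6:41 AM–6:30 PM = 11 h 49 min; less 15 min break → 11 h 34 min
Total: 9 h 25 min + 8 h 25 min + 8 h 47 min + 10 h 2 min + 5 h 24 min + 10 h 56 min + 11 h 34 min = 64 h 33 min.

64 h 33 min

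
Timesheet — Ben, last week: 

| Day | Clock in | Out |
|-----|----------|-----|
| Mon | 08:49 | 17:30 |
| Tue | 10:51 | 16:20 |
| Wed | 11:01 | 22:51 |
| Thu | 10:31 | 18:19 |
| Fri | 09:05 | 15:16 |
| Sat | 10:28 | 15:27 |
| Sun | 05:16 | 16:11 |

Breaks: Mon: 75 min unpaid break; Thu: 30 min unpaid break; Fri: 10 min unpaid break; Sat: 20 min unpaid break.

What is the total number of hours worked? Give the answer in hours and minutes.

53 h 38 min

Mon: 08:49–17:30 = 8 h 41 min; less 75 min break → 7 h 26 min
Tue: 10:51–16:20 = 5 h 29 min
Wed: 11:01–22:51 = 11 h 50 min
Thu: 10:31–18:19 = 7 h 48 min; less 30 min break → 7 h 18 min
Fri: 09:05–15:16 = 6 h 11 min; less 10 min break → 6 h 1 min
Sat: 10:28–15:27 = 4 h 59 min; less 20 min break → 4 h 39 min
Sun: 05:16–16:11 = 10 h 55 min
Total: 7 h 26 min + 5 h 29 min + 11 h 50 min + 7 h 18 min + 6 h 1 min + 4 h 39 min + 10 h 55 min = 53 h 38 min.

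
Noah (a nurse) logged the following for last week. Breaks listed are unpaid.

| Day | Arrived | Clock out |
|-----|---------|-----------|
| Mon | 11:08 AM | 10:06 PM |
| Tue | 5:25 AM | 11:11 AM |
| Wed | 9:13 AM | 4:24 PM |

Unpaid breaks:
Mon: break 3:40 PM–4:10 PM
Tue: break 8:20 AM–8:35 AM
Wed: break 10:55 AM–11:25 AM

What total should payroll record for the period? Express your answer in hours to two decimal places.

Mon: 11:08 AM–10:06 PM = 10 h 58 min; less 30 min break → 10 h 28 min
Tue: 5:25 AM–11:11 AM = 5 h 46 min; less 15 min break → 5 h 31 min
Wed: 9:13 AM–4:24 PM = 7 h 11 min; less 30 min break → 6 h 41 min
Total: 10 h 28 min + 5 h 31 min + 6 h 41 min = 22 h 40 min.

22.67 hours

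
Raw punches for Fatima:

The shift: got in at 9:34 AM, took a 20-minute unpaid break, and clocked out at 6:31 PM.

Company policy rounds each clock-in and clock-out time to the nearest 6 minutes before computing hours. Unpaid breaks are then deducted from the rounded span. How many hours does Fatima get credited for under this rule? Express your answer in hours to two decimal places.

8.57 hours

The shift: in 9:34 AM→9:36 AM, out 6:31 PM→6:30 PM; 8 h 54 min − 20 min = 8 h 34 min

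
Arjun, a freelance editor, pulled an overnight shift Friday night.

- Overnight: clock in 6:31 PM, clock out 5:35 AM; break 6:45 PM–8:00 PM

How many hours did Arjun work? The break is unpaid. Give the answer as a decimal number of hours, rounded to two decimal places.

Overnight: 6:31 PM → midnight = 5 h 29 min; midnight → 5:35 AM = 5 h 35 min; span 11 h 4 min; less 75 min break → 9 h 49 min

9.82 hours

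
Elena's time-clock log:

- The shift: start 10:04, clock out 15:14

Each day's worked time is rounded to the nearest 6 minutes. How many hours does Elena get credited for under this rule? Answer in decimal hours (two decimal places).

5.20 hours

The shift: 10:04–15:14 = 5 h 10 min → rounds to 5 h 12 min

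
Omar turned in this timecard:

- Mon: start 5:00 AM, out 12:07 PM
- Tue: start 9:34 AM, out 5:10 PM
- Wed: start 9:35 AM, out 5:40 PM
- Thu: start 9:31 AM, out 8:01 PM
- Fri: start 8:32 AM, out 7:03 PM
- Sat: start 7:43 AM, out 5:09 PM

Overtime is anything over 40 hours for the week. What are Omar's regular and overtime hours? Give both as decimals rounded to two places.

Mon: 5:00 AM–12:07 PM = 7 h 7 min
Tue: 9:34 AM–5:10 PM = 7 h 36 min
Wed: 9:35 AM–5:40 PM = 8 h 5 min
Thu: 9:31 AM–8:01 PM = 10 h 30 min
Fri: 8:32 AM–7:03 PM = 10 h 31 min
Sat: 7:43 AM–5:09 PM = 9 h 26 min
Total worked: 53 h 15 min = 53.25 h.
Threshold 40 h → overtime 13 h 15 min, regular 40 h 0 min.

Regular 40.00 hours, overtime 13.25 hours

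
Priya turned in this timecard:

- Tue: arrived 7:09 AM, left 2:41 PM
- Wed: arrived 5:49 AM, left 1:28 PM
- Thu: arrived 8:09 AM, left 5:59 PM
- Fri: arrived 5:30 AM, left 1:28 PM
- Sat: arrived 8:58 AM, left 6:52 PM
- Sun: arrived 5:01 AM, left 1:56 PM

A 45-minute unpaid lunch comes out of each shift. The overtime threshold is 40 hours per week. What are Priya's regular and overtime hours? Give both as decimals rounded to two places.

Regular 40.00 hours, overtime 7.30 hours

Tue: 7:09 AM–2:41 PM = 7 h 32 min; less 45 min break → 6 h 47 min
Wed: 5:49 AM–1:28 PM = 7 h 39 min; less 45 min break → 6 h 54 min
Thu: 8:09 AM–5:59 PM = 9 h 50 min; less 45 min break → 9 h 5 min
Fri: 5:30 AM–1:28 PM = 7 h 58 min; less 45 min break → 7 h 13 min
Sat: 8:58 AM–6:52 PM = 9 h 54 min; less 45 min break → 9 h 9 min
Sun: 5:01 AM–1:56 PM = 8 h 55 min; less 45 min break → 8 h 10 min
Total worked: 47 h 18 min = 47.30 h.
Threshold 40 h → overtime 7 h 18 min, regular 40 h 0 min.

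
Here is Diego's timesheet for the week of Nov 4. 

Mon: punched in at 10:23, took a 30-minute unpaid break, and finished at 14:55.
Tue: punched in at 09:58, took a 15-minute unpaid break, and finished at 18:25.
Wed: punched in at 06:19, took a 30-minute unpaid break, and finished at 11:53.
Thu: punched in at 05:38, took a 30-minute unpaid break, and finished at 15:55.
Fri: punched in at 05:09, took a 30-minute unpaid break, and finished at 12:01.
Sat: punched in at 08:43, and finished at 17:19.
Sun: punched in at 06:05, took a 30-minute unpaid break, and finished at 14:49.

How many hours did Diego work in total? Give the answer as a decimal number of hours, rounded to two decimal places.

Mon: 10:23–14:55 = 4 h 32 min; less 30 min break → 4 h 2 min
Tue: 09:58–18:25 = 8 h 27 min; less 15 min break → 8 h 12 min
Wed: 06:19–11:53 = 5 h 34 min; less 30 min break → 5 h 4 min
Thu: 05:38–15:55 = 10 h 17 min; less 30 min break → 9 h 47 min
Fri: 05:09–12:01 = 6 h 52 min; less 30 min break → 6 h 22 min
Sat: 08:43–17:19 = 8 h 36 min
Sun: 06:05–14:49 = 8 h 44 min; less 30 min break → 8 h 14 min
Total: 4 h 2 min + 8 h 12 min + 5 h 4 min + 9 h 47 min + 6 h 22 min + 8 h 36 min + 8 h 14 min = 50 h 17 min.

50.28 hours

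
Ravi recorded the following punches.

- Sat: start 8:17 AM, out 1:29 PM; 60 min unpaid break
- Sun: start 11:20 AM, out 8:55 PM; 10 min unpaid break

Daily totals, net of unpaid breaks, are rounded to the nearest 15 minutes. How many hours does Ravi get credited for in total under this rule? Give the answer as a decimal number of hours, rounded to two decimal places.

Sat: 8:17 AM–1:29 PM = 5 h 12 min − 60 min = 4 h 12 min → rounds to 4 h 15 min
Sun: 11:20 AM–8:55 PM = 9 h 35 min − 10 min = 9 h 25 min → rounds to 9 h 30 min
Total credited: 13 h 45 min.

13.75 hours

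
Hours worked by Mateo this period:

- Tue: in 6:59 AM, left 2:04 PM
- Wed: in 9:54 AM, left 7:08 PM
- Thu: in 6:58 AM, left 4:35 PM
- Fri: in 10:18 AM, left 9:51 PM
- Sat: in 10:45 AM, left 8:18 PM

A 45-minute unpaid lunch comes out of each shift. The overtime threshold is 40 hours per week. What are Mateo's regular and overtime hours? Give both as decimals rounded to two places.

Regular 40.00 hours, overtime 3.28 hours

Tue: 6:59 AM–2:04 PM = 7 h 5 min; less 45 min break → 6 h 20 min
Wed: 9:54 AM–7:08 PM = 9 h 14 min; less 45 min break → 8 h 29 min
Thu: 6:58 AM–4:35 PM = 9 h 37 min; less 45 min break → 8 h 52 min
Fri: 10:18 AM–9:51 PM = 11 h 33 min; less 45 min break → 10 h 48 min
Sat: 10:45 AM–8:18 PM = 9 h 33 min; less 45 min break → 8 h 48 min
Total worked: 43 h 17 min = 43.28 h.
Threshold 40 h → overtime 3 h 17 min, regular 40 h 0 min.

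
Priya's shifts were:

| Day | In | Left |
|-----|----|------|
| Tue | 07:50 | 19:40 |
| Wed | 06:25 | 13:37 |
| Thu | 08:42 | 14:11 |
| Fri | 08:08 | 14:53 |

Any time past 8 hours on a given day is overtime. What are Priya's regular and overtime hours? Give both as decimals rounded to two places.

Regular 27.43 hours, overtime 3.83 hours

Tue: 07:50–19:40 = 11 h 50 min
Wed: 06:25–13:37 = 7 h 12 min
Thu: 08:42–14:11 = 5 h 29 min
Fri: 08:08–14:53 = 6 h 45 min
Tue reg 8 h 0 min / OT 3 h 50 min; Wed reg 7 h 12 min / OT 0 h 0 min; Thu reg 5 h 29 min / OT 0 h 0 min; Fri reg 6 h 45 min / OT 0 h 0 min.
Totals: regular 27 h 26 min, overtime 3 h 50 min.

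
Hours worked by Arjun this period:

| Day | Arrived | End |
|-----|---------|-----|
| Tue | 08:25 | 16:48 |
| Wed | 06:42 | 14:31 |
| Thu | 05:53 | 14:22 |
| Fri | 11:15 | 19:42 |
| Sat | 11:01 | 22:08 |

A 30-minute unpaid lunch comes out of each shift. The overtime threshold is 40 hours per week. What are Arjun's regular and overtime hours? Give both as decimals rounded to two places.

Regular 40.00 hours, overtime 1.75 hours

Tue: 08:25–16:48 = 8 h 23 min; less 30 min break → 7 h 53 min
Wed: 06:42–14:31 = 7 h 49 min; less 30 min break → 7 h 19 min
Thu: 05:53–14:22 = 8 h 29 min; less 30 min break → 7 h 59 min
Fri: 11:15–19:42 = 8 h 27 min; less 30 min break → 7 h 57 min
Sat: 11:01–22:08 = 11 h 7 min; less 30 min break → 10 h 37 min
Total worked: 41 h 45 min = 41.75 h.
Threshold 40 h → overtime 1 h 45 min, regular 40 h 0 min.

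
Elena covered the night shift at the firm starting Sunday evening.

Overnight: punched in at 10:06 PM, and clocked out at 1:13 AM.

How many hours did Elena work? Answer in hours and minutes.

Overnight: 10:06 PM → midnight = 1 h 54 min; midnight → 1:13 AM = 1 h 13 min; span 3 h 7 min

3 h 7 min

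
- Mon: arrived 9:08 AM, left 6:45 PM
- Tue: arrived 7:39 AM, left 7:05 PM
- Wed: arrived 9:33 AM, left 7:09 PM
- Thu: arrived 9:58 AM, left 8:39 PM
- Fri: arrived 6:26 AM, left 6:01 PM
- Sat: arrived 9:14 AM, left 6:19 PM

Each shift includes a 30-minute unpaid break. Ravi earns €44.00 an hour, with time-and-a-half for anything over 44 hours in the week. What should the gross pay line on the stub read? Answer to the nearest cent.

€2926.00

Mon: 9:08 AM–6:45 PM = 9 h 37 min; less 30 min break → 9 h 7 min
Tue: 7:39 AM–7:05 PM = 11 h 26 min; less 30 min break → 10 h 56 min
Wed: 9:33 AM–7:09 PM = 9 h 36 min; less 30 min break → 9 h 6 min
Thu: 9:58 AM–8:39 PM = 10 h 41 min; less 30 min break → 10 h 11 min
Fri: 6:26 AM–6:01 PM = 11 h 35 min; less 30 min break → 11 h 5 min
Sat: 9:14 AM–6:19 PM = 9 h 5 min; less 30 min break → 8 h 35 min
Total worked: 59 h 0 min = 3540 min.
Regular 44 h 0 min = 2640 min at €44.00/h; overtime 15 h 0 min = 900 min at €66.00/h.
Pay = (2640 × €44.00 + 900 × €66.00) ÷ 60 = €2926.00.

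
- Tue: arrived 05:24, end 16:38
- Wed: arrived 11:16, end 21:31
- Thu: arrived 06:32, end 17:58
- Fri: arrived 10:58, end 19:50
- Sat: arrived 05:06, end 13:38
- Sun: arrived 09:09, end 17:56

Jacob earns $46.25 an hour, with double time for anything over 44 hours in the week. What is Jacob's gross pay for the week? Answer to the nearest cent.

$3431.75

Tue: 05:24–16:38 = 11 h 14 min
Wed: 11:16–21:31 = 10 h 15 min
Thu: 06:32–17:58 = 11 h 26 min
Fri: 10:58–19:50 = 8 h 52 min
Sat: 05:06–13:38 = 8 h 32 min
Sun: 09:09–17:56 = 8 h 47 min
Total worked: 59 h 6 min = 3546 min.
Regular 44 h 0 min = 2640 min at $46.25/h; overtime 15 h 6 min = 906 min at $92.50/h.
Pay = (2640 × $46.25 + 906 × $92.50) ÷ 60 = $3431.75.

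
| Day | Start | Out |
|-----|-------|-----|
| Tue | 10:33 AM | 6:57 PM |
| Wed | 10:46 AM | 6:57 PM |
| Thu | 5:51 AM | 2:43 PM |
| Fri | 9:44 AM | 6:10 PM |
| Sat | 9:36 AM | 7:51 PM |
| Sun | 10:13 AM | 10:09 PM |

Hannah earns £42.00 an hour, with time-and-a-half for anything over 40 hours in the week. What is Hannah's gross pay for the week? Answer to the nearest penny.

Tue: 10:33 AM–6:57 PM = 8 h 24 min
Wed: 10:46 AM–6:57 PM = 8 h 11 min
Thu: 5:51 AM–2:43 PM = 8 h 52 min
Fri: 9:44 AM–6:10 PM = 8 h 26 min
Sat: 9:36 AM–7:51 PM = 10 h 15 min
Sun: 10:13 AM–10:09 PM = 11 h 56 min
Total worked: 56 h 4 min = 3364 min.
Regular 40 h 0 min = 2400 min at £42.00/h; overtime 16 h 4 min = 964 min at £63.00/h.
Pay = (2400 × £42.00 + 964 × £63.00) ÷ 60 = £2692.20.

£2692.20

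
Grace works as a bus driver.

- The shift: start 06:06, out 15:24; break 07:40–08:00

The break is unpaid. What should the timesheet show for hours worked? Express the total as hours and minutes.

8 h 58 min

The shift: 06:06–15:24 = 9 h 18 min; less 20 min break → 8 h 58 min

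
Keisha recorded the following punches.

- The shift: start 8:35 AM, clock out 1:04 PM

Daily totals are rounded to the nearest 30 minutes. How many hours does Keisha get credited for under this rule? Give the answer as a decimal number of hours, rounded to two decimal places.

The shift: 8:35 AM–1:04 PM = 4 h 29 min → rounds to 4 h 30 min

4.50 hours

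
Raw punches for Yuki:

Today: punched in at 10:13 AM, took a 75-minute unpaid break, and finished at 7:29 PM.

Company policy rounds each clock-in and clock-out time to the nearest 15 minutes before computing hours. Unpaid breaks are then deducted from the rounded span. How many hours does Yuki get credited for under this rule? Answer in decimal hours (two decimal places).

8.00 hours

Today: in 10:13 AM→10:15 AM, out 7:29 PM→7:30 PM; 9 h 15 min − 75 min = 8 h 0 min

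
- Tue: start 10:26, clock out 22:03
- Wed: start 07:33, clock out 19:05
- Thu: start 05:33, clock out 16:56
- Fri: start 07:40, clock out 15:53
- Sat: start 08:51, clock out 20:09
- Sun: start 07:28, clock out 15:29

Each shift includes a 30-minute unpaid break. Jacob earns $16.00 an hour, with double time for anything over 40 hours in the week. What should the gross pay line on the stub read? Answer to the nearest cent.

$1250.13

Tue: 10:26–22:03 = 11 h 37 min; less 30 min break → 11 h 7 min
Wed: 07:33–19:05 = 11 h 32 min; less 30 min break → 11 h 2 min
Thu: 05:33–16:56 = 11 h 23 min; less 30 min break → 10 h 53 min
Fri: 07:40–15:53 = 8 h 13 min; less 30 min break → 7 h 43 min
Sat: 08:51–20:09 = 11 h 18 min; less 30 min break → 10 h 48 min
Sun: 07:28–15:29 = 8 h 1 min; less 30 min break → 7 h 31 min
Total worked: 59 h 4 min = 3544 min.
Regular 40 h 0 min = 2400 min at $16.00/h; overtime 19 h 4 min = 1144 min at $32.00/h.
Pay = (2400 × $16.00 + 1144 × $32.00) ÷ 60 = $1250.13.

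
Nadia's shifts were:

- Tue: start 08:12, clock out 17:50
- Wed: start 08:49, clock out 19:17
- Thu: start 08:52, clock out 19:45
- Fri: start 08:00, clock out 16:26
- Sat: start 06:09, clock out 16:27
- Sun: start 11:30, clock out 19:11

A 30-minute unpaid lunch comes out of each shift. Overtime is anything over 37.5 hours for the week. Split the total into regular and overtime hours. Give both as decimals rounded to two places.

Tue: 08:12–17:50 = 9 h 38 min; less 30 min break → 9 h 8 min
Wed: 08:49–19:17 = 10 h 28 min; less 30 min break → 9 h 58 min
Thu: 08:52–19:45 = 10 h 53 min; less 30 min break → 10 h 23 min
Fri: 08:00–16:26 = 8 h 26 min; less 30 min break → 7 h 56 min
Sat: 06:09–16:27 = 10 h 18 min; less 30 min break → 9 h 48 min
Sun: 11:30–19:11 = 7 h 41 min; less 30 min break → 7 h 11 min
Total worked: 54 h 24 min = 54.40 h.
Threshold 37.5 h → overtime 16 h 54 min, regular 37 h 30 min.

Regular 37.50 hours, overtime 16.90 hours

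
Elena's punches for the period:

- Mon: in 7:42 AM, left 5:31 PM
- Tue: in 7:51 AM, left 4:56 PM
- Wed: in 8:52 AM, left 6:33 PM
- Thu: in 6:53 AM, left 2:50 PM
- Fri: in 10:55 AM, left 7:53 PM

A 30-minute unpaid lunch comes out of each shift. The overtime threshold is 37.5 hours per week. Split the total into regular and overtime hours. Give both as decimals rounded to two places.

Regular 37.50 hours, overtime 5.50 hours

Mon: 7:42 AM–5:31 PM = 9 h 49 min; less 30 min break → 9 h 19 min
Tue: 7:51 AM–4:56 PM = 9 h 5 min; less 30 min break → 8 h 35 min
Wed: 8:52 AM–6:33 PM = 9 h 41 min; less 30 min break → 9 h 11 min
Thu: 6:53 AM–2:50 PM = 7 h 57 min; less 30 min break → 7 h 27 min
Fri: 10:55 AM–7:53 PM = 8 h 58 min; less 30 min break → 8 h 28 min
Total worked: 43 h 0 min = 43.00 h.
Threshold 37.5 h → overtime 5 h 30 min, regular 37 h 30 min.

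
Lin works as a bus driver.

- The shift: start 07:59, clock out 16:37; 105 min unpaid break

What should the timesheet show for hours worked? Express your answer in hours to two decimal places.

The shift: 07:59–16:37 = 8 h 38 min; less 105 min break → 6 h 53 min

6.88 hours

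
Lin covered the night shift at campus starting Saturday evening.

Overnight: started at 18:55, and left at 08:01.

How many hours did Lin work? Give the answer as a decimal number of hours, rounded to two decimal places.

13.10 hours

Overnight: 18:55 → midnight = 5 h 5 min; midnight → 08:01 = 8 h 1 min; span 13 h 6 min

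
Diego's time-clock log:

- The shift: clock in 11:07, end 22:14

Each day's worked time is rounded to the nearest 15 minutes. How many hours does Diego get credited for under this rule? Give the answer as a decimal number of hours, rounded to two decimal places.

11.00 hours

The shift: 11:07–22:14 = 11 h 7 min → rounds to 11 h 0 min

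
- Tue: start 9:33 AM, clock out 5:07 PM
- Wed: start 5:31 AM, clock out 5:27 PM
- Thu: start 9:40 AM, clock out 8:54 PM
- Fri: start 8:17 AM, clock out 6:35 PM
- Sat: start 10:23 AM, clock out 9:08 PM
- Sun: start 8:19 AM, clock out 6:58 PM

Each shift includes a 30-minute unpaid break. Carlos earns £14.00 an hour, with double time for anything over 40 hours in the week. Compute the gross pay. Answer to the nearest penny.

Tue: 9:33 AM–5:07 PM = 7 h 34 min; less 30 min break → 7 h 4 min
Wed: 5:31 AM–5:27 PM = 11 h 56 min; less 30 min break → 11 h 26 min
Thu: 9:40 AM–8:54 PM = 11 h 14 min; less 30 min break → 10 h 44 min
Fri: 8:17 AM–6:35 PM = 10 h 18 min; less 30 min break → 9 h 48 min
Sat: 10:23 AM–9:08 PM = 10 h 45 min; less 30 min break → 10 h 15 min
Sun: 8:19 AM–6:58 PM = 10 h 39 min; less 30 min break → 10 h 9 min
Total worked: 59 h 26 min = 3566 min.
Regular 40 h 0 min = 2400 min at £14.00/h; overtime 19 h 26 min = 1166 min at £28.00/h.
Pay = (2400 × £14.00 + 1166 × £28.00) ÷ 60 = £1104.13.

£1104.13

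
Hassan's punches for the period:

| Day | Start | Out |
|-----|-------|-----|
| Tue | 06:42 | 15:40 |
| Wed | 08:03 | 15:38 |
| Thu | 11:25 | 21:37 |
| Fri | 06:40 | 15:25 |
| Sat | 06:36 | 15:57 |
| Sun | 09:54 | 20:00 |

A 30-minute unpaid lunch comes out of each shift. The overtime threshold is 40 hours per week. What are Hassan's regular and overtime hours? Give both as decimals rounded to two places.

Regular 40.00 hours, overtime 11.95 hours

Tue: 06:42–15:40 = 8 h 58 min; less 30 min break → 8 h 28 min
Wed: 08:03–15:38 = 7 h 35 min; less 30 min break → 7 h 5 min
Thu: 11:25–21:37 = 10 h 12 min; less 30 min break → 9 h 42 min
Fri: 06:40–15:25 = 8 h 45 min; less 30 min break → 8 h 15 min
Sat: 06:36–15:57 = 9 h 21 min; less 30 min break → 8 h 51 min
Sun: 09:54–20:00 = 10 h 6 min; less 30 min break → 9 h 36 min
Total worked: 51 h 57 min = 51.95 h.
Threshold 40 h → overtime 11 h 57 min, regular 40 h 0 min.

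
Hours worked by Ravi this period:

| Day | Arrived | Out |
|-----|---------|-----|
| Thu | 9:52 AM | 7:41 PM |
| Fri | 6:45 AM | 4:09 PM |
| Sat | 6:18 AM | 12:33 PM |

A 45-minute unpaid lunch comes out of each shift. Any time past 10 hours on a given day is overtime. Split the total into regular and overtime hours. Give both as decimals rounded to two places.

Thu: 9:52 AM–7:41 PM = 9 h 49 min; less 45 min break → 9 h 4 min
Fri: 6:45 AM–4:09 PM = 9 h 24 min; less 45 min break → 8 h 39 min
Sat: 6:18 AM–12:33 PM = 6 h 15 min; less 45 min break → 5 h 30 min
Thu reg 9 h 4 min / OT 0 h 0 min; Fri reg 8 h 39 min / OT 0 h 0 min; Sat reg 5 h 30 min / OT 0 h 0 min.
Totals: regular 23 h 13 min, overtime 0 h 0 min.

Regular 23.22 hours, overtime 0.00 hours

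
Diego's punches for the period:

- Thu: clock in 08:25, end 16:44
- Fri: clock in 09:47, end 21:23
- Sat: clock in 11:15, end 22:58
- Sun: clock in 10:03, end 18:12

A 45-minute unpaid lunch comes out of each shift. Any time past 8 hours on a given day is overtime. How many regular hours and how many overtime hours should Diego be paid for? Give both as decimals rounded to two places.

Thu: 08:25–16:44 = 8 h 19 min; less 45 min break → 7 h 34 min
Fri: 09:47–21:23 = 11 h 36 min; less 45 min break → 10 h 51 min
Sat: 11:15–22:58 = 11 h 43 min; less 45 min break → 10 h 58 min
Sun: 10:03–18:12 = 8 h 9 min; less 45 min break → 7 h 24 min
Thu reg 7 h 34 min / OT 0 h 0 min; Fri reg 8 h 0 min / OT 2 h 51 min; Sat reg 8 h 0 min / OT 2 h 58 min; Sun reg 7 h 24 min / OT 0 h 0 min.
Totals: regular 30 h 58 min, overtime 5 h 49 min.

Regular 30.97 hours, overtime 5.82 hours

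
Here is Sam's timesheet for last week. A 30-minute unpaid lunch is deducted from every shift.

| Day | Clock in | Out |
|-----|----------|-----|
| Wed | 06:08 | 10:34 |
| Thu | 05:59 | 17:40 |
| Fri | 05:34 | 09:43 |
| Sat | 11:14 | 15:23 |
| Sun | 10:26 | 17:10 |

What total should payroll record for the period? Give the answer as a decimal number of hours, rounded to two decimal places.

28.65 hours

Wed: 06:08–10:34 = 4 h 26 min; less 30 min break → 3 h 56 min
Thu: 05:59–17:40 = 11 h 41 min; less 30 min break → 11 h 11 min
Fri: 05:34–09:43 = 4 h 9 min; less 30 min break → 3 h 39 min
Sat: 11:14–15:23 = 4 h 9 min; less 30 min break → 3 h 39 min
Sun: 10:26–17:10 = 6 h 44 min; less 30 min break → 6 h 14 min
Total: 3 h 56 min + 11 h 11 min + 3 h 39 min + 3 h 39 min + 6 h 14 min = 28 h 39 min.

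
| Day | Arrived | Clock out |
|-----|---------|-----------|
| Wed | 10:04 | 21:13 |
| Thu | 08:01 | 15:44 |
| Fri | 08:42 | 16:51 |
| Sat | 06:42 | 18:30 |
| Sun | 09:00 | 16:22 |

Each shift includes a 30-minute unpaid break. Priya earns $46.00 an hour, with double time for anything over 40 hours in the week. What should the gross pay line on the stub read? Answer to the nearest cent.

Wed: 10:04–21:13 = 11 h 9 min; less 30 min break → 10 h 39 min
Thu: 08:01–15:44 = 7 h 43 min; less 30 min break → 7 h 13 min
Fri: 08:42–16:51 = 8 h 9 min; less 30 min break → 7 h 39 min
Sat: 06:42–18:30 = 11 h 48 min; less 30 min break → 11 h 18 min
Sun: 09:00–16:22 = 7 h 22 min; less 30 min break → 6 h 52 min
Total worked: 43 h 41 min = 2621 min.
Regular 40 h 0 min = 2400 min at $46.00/h; overtime 3 h 41 min = 221 min at $92.00/h.
Pay = (2400 × $46.00 + 221 × $92.00) ÷ 60 = $2178.87.

$2178.87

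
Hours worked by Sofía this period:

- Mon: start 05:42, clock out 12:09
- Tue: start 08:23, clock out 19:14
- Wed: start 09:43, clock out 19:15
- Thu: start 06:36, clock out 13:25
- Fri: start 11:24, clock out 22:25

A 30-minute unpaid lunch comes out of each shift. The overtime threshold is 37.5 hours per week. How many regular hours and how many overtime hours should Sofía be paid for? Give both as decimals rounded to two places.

Mon: 05:42–12:09 = 6 h 27 min; less 30 min break → 5 h 57 min
Tue: 08:23–19:14 = 10 h 51 min; less 30 min break → 10 h 21 min
Wed: 09:43–19:15 = 9 h 32 min; less 30 min break → 9 h 2 min
Thu: 06:36–13:25 = 6 h 49 min; less 30 min break → 6 h 19 min
Fri: 11:24–22:25 = 11 h 1 min; less 30 min break → 10 h 31 min
Total worked: 42 h 10 min = 42.17 h.
Threshold 37.5 h → overtime 4 h 40 min, regular 37 h 30 min.

Regular 37.50 hours, overtime 4.67 hours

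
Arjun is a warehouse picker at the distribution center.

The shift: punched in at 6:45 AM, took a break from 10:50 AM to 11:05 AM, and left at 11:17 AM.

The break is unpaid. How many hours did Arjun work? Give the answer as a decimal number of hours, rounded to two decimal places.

The shift: 6:45 AM–11:17 AM = 4 h 32 min; less 15 min break → 4 h 17 min

4.28 hours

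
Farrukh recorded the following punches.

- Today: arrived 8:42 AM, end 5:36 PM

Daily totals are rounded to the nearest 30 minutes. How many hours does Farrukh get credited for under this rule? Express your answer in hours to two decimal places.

Today: 8:42 AM–5:36 PM = 8 h 54 min → rounds to 9 h 0 min

9.00 hours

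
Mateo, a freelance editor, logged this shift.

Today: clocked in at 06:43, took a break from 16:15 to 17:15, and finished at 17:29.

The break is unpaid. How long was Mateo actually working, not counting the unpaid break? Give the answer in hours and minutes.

Today: 06:43–17:29 = 10 h 46 min; less 60 min break → 9 h 46 min

9 h 46 min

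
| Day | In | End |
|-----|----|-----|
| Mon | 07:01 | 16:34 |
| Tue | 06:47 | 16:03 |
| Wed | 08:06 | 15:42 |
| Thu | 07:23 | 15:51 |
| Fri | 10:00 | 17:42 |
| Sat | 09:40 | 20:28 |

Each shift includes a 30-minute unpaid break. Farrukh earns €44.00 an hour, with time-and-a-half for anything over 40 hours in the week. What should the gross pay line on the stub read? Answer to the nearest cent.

Mon: 07:01–16:34 = 9 h 33 min; less 30 min break → 9 h 3 min
Tue: 06:47–16:03 = 9 h 16 min; less 30 min break → 8 h 46 min
Wed: 08:06–15:42 = 7 h 36 min; less 30 min break → 7 h 6 min
Thu: 07:23–15:51 = 8 h 28 min; less 30 min break → 7 h 58 min
Fri: 10:00–17:42 = 7 h 42 min; less 30 min break → 7 h 12 min
Sat: 09:40–20:28 = 10 h 48 min; less 30 min break → 10 h 18 min
Total worked: 50 h 23 min = 3023 min.
Regular 40 h 0 min = 2400 min at €44.00/h; overtime 10 h 23 min = 623 min at €66.00/h.
Pay = (2400 × €44.00 + 623 × €66.00) ÷ 60 = €2445.30.

€2445.30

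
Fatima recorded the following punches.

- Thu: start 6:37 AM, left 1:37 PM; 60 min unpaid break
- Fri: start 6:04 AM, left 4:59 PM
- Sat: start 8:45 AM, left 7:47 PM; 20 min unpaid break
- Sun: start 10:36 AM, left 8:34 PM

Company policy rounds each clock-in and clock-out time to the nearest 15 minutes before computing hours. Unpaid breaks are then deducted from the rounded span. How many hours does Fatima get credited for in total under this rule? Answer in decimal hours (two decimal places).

Thu: in 6:37 AM→6:30 AM, out 1:37 PM→1:30 PM; 7 h 0 min − 60 min = 6 h 0 min
Fri: in 6:04 AM→6:00 AM, out 4:59 PM→5:00 PM; 11 h 0 min
Sat: in 8:45 AM→8:45 AM, out 7:47 PM→7:45 PM; 11 h 0 min − 20 min = 10 h 40 min
Sun: in 10:36 AM→10:30 AM, out 8:34 PM→8:30 PM; 10 h 0 min
Total credited: 37 h 40 min.

37.67 hours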